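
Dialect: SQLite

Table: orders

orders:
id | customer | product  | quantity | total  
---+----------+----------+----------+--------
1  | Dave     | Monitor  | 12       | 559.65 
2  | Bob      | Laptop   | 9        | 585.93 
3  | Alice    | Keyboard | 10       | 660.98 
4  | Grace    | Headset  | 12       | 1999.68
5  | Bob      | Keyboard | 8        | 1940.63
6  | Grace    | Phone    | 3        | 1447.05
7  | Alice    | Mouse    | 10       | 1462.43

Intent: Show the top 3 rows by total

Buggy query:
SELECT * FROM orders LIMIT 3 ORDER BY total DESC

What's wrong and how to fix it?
Bug: LIMIT must come after ORDER BY

Fix: Swap the clauses: ORDER BY first, then LIMIT

Corrected query:
SELECT * FROM orders ORDER BY total DESC LIMIT 3

Result:
id | customer | product  | quantity | total  
---+----------+----------+----------+--------
4  | Grace    | Headset  | 12       | 1999.68
5  | Bob      | Keyboard | 8        | 1940.63
7  | Alice    | Mouse    | 10       | 1462.43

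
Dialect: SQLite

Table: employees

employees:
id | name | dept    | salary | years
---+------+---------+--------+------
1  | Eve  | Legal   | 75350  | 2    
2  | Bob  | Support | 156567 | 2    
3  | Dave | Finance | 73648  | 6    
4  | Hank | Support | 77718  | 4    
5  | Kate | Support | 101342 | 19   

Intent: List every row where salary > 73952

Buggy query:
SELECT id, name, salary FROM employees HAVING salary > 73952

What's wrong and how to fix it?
Bug: This is a non-aggregate query (no GROUP BY, no aggregates), so in SQLite the HAVING clause is invalid here; a row-level condition belongs in WHERE

Fix: Replace HAVING with WHERE since the condition applies to individual rows

Corrected query:
SELECT id, name, salary FROM employees WHERE salary > 73952

Result:
id | name | salary
---+------+-------
1  | Eve  | 75350 
2  | Bob  | 156567
4  | Hank | 77718 
5  | Kate | 101342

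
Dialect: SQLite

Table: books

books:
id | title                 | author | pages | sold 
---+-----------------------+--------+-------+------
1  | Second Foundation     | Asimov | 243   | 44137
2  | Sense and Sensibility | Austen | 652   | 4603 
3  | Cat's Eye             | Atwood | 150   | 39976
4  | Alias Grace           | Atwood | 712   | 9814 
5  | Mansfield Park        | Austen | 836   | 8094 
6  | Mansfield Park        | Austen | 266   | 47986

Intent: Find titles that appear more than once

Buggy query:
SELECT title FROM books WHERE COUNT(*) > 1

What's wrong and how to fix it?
Bug: COUNT(*) is an aggregate and cannot be used in WHERE

Fix: GROUP BY title, then filter groups with HAVING COUNT(*) > 1

Corrected query:
SELECT title FROM books GROUP BY title HAVING COUNT(*) > 1

Result:
title         
--------------
Mansfield Park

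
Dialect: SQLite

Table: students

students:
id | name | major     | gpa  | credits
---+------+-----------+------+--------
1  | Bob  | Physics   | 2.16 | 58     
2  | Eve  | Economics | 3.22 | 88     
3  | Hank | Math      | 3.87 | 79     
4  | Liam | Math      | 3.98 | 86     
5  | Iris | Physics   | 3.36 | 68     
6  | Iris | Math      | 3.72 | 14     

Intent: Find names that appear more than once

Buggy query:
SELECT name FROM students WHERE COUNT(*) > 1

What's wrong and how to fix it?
Bug: COUNT(*) is an aggregate and cannot be used in WHERE

Fix: Group first, then use HAVING for the count condition

Corrected query:
SELECT name FROM students GROUP BY name HAVING COUNT(*) > 1

Result:
name
----
Iris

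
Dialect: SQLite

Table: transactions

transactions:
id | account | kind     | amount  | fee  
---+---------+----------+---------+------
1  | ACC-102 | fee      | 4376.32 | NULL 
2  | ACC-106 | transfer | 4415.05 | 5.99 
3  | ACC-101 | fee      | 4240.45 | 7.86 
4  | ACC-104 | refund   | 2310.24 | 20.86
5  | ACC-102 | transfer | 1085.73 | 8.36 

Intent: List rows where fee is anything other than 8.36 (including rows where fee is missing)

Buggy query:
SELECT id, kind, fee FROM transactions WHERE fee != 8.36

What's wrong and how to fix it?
Bug: 'fee != 8.36' is unknown when fee is NULL, so NULL rows are silently excluded

Fix: Add an explicit OR fee IS NULL to include the missing-value rows

Corrected query:
SELECT id, kind, fee FROM transactions WHERE fee != 8.36 OR fee IS NULL

Result:
id | kind     | fee  
---+----------+------
1  | fee      | NULL 
2  | transfer | 5.99 
3  | fee      | 7.86 
4  | refund   | 20.86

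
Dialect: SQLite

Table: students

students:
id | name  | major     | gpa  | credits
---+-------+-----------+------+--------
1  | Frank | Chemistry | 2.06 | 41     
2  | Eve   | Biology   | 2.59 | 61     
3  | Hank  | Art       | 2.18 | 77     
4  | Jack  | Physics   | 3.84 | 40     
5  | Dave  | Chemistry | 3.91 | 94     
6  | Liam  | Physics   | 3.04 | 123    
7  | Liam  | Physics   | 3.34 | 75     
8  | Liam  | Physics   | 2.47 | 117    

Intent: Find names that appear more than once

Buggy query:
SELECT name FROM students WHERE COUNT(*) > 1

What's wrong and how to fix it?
Bug: COUNT(*) is an aggregate and cannot be used in WHERE

Fix: GROUP BY name, then filter groups with HAVING COUNT(*) > 1

Corrected query:
SELECT name FROM students GROUP BY name HAVING COUNT(*) > 1

Result:
name
----
Liam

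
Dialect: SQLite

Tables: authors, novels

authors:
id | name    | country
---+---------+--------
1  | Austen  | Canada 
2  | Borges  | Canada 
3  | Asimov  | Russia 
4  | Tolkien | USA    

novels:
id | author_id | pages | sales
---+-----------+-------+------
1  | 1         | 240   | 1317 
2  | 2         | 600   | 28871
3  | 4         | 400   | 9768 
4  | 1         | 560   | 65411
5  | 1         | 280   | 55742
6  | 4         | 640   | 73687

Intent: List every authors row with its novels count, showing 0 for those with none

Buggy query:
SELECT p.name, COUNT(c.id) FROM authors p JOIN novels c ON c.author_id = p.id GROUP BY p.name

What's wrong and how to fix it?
Bug: An inner join excludes parents with zero children

Fix: Use LEFT JOIN so parents without children still appear (COUNT(c.id) gives 0)

Corrected query:
SELECT p.name, COUNT(c.id) FROM authors p LEFT JOIN novels c ON c.author_id = p.id GROUP BY p.name

Result:
name    | COUNT(c.id)
--------+------------
Asimov  | 0          
Austen  | 3          
Borges  | 1          
Tolkien | 2          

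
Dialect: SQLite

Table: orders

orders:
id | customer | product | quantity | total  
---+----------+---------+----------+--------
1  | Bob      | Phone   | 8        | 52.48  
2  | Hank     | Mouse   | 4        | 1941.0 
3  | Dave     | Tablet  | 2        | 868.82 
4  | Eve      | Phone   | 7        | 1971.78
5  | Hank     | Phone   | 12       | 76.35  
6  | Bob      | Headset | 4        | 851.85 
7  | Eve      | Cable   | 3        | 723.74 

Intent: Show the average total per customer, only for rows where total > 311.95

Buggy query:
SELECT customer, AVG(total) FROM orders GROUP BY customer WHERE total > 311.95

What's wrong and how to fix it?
Bug: WHERE cannot follow GROUP BY

Fix: Move the WHERE clause before GROUP BY

Corrected query:
SELECT customer, AVG(total) FROM orders WHERE total > 311.95 GROUP BY customer

Result:
customer | AVG(total)
---------+-----------
Bob      | 851.85    
Dave     | 868.82    
Eve      | 1347.76   
Hank     | 1941      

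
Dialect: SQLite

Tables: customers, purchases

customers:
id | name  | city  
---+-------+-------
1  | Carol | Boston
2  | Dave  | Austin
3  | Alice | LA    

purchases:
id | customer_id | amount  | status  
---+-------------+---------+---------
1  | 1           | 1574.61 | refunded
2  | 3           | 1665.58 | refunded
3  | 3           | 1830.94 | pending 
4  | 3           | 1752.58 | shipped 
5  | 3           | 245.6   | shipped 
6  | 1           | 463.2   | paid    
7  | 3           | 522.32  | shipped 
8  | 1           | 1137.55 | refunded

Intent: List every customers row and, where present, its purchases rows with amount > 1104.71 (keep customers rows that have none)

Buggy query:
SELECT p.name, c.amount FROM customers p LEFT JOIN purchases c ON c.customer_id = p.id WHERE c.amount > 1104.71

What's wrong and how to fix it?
Bug: Filtering c.amount in WHERE discards the NULL rows produced by LEFT JOIN, turning it into an inner join

Fix: Move the right-table condition into the ON clause so unmatched parents are kept

Corrected query:
SELECT p.name, c.amount FROM customers p LEFT JOIN purchases c ON c.customer_id = p.id AND c.amount > 1104.71

Result:
name  | amount 
------+--------
Carol | 1137.55
Carol | 1574.61
Dave  | NULL   
Alice | 1665.58
Alice | 1752.58
Alice | 1830.94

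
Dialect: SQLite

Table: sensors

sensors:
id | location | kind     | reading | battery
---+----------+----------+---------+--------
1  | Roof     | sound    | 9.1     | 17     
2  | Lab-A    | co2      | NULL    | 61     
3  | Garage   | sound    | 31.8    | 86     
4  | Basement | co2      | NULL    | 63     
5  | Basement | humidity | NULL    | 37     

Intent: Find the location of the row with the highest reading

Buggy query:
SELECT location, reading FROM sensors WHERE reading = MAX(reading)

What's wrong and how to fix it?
Bug: WHERE is evaluated per row; an aggregate over the whole table isn't defined there

Fix: Wrap MAX in a scalar subquery so WHERE compares against a single value

Corrected query:
SELECT location, reading FROM sensors WHERE reading = (SELECT MAX(reading) FROM sensors)

Result:
location | reading
---------+--------
Garage   | 31.8   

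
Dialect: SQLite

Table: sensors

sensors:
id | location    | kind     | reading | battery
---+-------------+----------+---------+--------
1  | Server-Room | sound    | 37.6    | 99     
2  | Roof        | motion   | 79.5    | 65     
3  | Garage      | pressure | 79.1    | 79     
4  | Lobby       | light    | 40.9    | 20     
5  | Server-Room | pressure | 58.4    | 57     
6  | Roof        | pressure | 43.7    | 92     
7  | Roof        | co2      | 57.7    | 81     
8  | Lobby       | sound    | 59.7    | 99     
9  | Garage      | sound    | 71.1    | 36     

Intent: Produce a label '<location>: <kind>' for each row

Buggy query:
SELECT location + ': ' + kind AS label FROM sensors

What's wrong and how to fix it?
Bug: SQLite uses || for string concatenation; + coerces text to numbers (yielding 0)

Fix: Use the || operator for string concatenation

Corrected query:
SELECT location || ': ' || kind AS label FROM sensors

Result:
label                
---------------------
Server-Room: sound   
Roof: motion         
Garage: pressure     
Lobby: light         
Server-Room: pressure
Roof: pressure       
Roof: co2            
Lobby: sound         
Garage: sound        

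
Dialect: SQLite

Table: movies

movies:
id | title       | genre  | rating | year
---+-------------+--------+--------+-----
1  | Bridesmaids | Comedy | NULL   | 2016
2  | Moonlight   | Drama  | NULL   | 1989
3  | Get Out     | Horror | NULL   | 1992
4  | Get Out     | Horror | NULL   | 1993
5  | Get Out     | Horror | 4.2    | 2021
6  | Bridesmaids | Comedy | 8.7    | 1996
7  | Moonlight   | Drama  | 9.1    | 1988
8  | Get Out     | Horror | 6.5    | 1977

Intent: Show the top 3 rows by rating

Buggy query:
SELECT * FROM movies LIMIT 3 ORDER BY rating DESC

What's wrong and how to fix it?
Bug: ORDER BY cannot follow LIMIT; LIMIT is the final clause

Fix: Sort with ORDER BY, then apply LIMIT

Corrected query:
SELECT * FROM movies ORDER BY rating DESC LIMIT 3

Result:
id | title       | genre  | rating | year
---+-------------+--------+--------+-----
7  | Moonlight   | Drama  | 9.1    | 1988
6  | Bridesmaids | Comedy | 8.7    | 1996
8  | Get Out     | Horror | 6.5    | 1977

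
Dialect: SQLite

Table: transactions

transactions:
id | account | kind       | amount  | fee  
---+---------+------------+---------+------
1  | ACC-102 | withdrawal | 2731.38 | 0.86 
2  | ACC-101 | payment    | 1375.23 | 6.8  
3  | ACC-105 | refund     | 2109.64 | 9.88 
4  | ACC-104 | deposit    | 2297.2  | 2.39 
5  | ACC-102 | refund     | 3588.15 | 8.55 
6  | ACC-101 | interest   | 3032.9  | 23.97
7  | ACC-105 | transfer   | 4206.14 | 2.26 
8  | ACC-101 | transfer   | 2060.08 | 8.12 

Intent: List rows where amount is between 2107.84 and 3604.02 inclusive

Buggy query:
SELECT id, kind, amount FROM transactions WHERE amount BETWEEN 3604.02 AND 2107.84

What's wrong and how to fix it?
Bug: BETWEEN expects the lower bound first; with 3604.02 AND 2107.84 the range is empty

Fix: Write BETWEEN 2107.84 AND 3604.02

Corrected query:
SELECT id, kind, amount FROM transactions WHERE amount BETWEEN 2107.84 AND 3604.02

Result:
id | kind       | amount 
---+------------+--------
1  | withdrawal | 2731.38
3  | refund     | 2109.64
4  | deposit    | 2297.2 
5  | refund     | 3588.15
6  | interest   | 3032.9 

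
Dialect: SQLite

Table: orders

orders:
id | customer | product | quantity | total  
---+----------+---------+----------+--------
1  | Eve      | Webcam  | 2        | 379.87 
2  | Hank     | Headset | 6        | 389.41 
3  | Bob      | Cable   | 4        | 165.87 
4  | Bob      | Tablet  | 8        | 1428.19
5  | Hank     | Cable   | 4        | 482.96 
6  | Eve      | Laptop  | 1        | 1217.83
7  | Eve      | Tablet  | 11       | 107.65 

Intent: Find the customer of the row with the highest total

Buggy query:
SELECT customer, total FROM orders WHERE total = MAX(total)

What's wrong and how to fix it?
Bug: MAX(total) is an aggregate and cannot be used directly in WHERE

Fix: Use a subquery: WHERE total = (SELECT MAX(total) FROM orders)

Corrected query:
SELECT customer, total FROM orders WHERE total = (SELECT MAX(total) FROM orders)

Result:
customer | total  
---------+--------
Bob      | 1428.19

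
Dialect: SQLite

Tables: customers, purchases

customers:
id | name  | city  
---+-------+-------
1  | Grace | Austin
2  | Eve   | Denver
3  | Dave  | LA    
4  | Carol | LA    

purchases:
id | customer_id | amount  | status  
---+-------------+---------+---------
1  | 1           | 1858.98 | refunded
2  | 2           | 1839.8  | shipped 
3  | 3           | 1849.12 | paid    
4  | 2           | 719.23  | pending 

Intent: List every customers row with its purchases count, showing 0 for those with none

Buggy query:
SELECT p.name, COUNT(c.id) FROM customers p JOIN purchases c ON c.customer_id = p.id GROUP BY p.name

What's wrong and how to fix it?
Bug: An inner join excludes parents with zero children

Fix: Use LEFT JOIN so parents without children still appear (COUNT(c.id) gives 0)

Corrected query:
SELECT p.name, COUNT(c.id) FROM customers p LEFT JOIN purchases c ON c.customer_id = p.id GROUP BY p.name

Result:
name  | COUNT(c.id)
------+------------
Carol | 0          
Dave  | 1          
Eve   | 2          
Grace | 1          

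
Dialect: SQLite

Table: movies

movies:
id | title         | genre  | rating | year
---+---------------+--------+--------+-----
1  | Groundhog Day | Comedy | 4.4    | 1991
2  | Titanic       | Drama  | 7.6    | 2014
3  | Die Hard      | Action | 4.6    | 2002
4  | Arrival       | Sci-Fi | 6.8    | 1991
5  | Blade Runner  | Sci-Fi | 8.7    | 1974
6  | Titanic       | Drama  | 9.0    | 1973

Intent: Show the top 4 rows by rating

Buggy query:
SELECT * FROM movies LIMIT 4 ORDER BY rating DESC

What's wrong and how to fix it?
Bug: LIMIT must come after ORDER BY

Fix: Sort with ORDER BY, then apply LIMIT

Corrected query:
SELECT * FROM movies ORDER BY rating DESC LIMIT 4

Result:
id | title        | genre  | rating | year
---+--------------+--------+--------+-----
6  | Titanic      | Drama  | 9      | 1973
5  | Blade Runner | Sci-Fi | 8.7    | 1974
2  | Titanic      | Drama  | 7.6    | 2014
4  | Arrival      | Sci-Fi | 6.8    | 1991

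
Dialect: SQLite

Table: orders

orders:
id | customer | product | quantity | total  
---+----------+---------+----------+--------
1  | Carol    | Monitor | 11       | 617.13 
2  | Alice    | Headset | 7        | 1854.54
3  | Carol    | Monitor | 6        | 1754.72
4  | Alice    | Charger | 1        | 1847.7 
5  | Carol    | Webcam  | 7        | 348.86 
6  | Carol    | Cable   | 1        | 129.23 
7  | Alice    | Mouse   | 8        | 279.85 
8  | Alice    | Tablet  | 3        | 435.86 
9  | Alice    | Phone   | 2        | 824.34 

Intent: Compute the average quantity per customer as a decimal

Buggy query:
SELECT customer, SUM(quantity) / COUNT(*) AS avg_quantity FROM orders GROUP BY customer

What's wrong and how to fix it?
Bug: SUM(quantity) and COUNT(*) are both integers; the division truncates the fractional part

Fix: Cast one side to REAL so the division keeps the fractional part

Corrected query:
SELECT customer, SUM(quantity) * 1.0 / COUNT(*) AS avg_quantity FROM orders GROUP BY customer

Result:
customer | avg_quantity
---------+-------------
Alice    | 4.2         
Carol    | 6.25        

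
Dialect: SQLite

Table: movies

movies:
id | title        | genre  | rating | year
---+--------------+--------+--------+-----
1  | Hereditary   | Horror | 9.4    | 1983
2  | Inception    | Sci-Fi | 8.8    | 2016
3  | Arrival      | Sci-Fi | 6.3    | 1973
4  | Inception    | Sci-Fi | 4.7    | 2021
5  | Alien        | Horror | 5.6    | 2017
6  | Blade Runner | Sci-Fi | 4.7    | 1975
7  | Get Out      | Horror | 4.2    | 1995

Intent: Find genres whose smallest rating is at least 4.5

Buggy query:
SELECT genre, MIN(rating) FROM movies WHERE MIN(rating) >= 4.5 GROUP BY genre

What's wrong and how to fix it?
Bug: Aggregates like MIN are computed per group after WHERE runs

Fix: Use HAVING for the per-group MIN condition

Corrected query:
SELECT genre, MIN(rating) FROM movies GROUP BY genre HAVING MIN(rating) >= 4.5

Result:
genre  | MIN(rating)
-------+------------
Sci-Fi | 4.7        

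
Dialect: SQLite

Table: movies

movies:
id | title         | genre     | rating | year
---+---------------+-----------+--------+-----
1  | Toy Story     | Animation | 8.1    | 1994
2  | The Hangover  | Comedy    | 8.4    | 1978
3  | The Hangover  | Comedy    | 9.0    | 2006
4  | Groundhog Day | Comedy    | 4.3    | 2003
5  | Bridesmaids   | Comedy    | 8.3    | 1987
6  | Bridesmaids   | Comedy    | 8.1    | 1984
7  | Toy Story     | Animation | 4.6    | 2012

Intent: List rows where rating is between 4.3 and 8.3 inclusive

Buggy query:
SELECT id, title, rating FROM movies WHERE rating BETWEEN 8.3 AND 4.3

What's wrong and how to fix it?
Bug: The bounds are reversed; BETWEEN a AND b requires a <= b to match anything

Fix: Write BETWEEN 4.3 AND 8.3

Corrected query:
SELECT id, title, rating FROM movies WHERE rating BETWEEN 4.3 AND 8.3

Result:
id | title         | rating
---+---------------+-------
1  | Toy Story     | 8.1   
4  | Groundhog Day | 4.3   
5  | Bridesmaids   | 8.3   
6  | Bridesmaids   | 8.1   
7  | Toy Story     | 4.6   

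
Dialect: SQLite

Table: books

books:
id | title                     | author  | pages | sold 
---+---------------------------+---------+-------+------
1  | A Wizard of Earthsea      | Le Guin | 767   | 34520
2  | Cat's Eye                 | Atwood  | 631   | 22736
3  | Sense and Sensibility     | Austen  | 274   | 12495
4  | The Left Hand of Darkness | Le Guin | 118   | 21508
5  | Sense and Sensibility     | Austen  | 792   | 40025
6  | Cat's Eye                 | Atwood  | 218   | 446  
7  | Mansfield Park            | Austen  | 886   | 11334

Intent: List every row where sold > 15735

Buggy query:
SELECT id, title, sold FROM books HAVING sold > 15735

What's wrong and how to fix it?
Bug: This is a non-aggregate query (no GROUP BY, no aggregates), so in SQLite the HAVING clause is invalid here; a row-level condition belongs in WHERE

Fix: Use WHERE for row-level filtering

Corrected query:
SELECT id, title, sold FROM books WHERE sold > 15735

Result:
id | title                     | sold 
---+---------------------------+------
1  | A Wizard of Earthsea      | 34520
2  | Cat's Eye                 | 22736
4  | The Left Hand of Darkness | 21508
5  | Sense and Sensibility     | 40025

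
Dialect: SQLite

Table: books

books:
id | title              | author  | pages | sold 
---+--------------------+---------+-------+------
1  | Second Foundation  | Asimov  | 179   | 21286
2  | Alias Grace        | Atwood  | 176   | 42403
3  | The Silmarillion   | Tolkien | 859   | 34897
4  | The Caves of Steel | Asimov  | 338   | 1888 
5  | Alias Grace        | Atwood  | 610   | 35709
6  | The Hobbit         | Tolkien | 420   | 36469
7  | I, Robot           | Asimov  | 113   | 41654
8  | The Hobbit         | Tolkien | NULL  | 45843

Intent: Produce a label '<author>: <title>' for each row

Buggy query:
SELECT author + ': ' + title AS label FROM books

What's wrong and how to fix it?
Bug: SQLite uses || for string concatenation; + coerces text to numbers (yielding 0)

Fix: Use the || operator for string concatenation

Corrected query:
SELECT author || ': ' || title AS label FROM books

Result:
label                     
--------------------------
Asimov: Second Foundation 
Atwood: Alias Grace       
Tolkien: The Silmarillion 
Asimov: The Caves of Steel
Atwood: Alias Grace       
Tolkien: The Hobbit       
Asimov: I, Robot          
Tolkien: The Hobbit       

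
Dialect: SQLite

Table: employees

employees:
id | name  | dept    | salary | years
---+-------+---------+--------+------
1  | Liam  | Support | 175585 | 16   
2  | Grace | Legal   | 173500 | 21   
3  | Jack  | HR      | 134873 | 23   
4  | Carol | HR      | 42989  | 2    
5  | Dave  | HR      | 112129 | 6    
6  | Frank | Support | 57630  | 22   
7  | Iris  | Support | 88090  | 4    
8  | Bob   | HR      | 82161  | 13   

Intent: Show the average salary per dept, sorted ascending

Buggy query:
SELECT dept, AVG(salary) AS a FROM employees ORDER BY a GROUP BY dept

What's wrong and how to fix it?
Bug: GROUP BY must precede ORDER BY

Fix: Move ORDER BY to the end, after GROUP BY

Corrected query:
SELECT dept, AVG(salary) AS a FROM employees GROUP BY dept ORDER BY a

Result:
dept    | a            
--------+--------------
HR      | 93038        
Support | 107101.666667
Legal   | 173500       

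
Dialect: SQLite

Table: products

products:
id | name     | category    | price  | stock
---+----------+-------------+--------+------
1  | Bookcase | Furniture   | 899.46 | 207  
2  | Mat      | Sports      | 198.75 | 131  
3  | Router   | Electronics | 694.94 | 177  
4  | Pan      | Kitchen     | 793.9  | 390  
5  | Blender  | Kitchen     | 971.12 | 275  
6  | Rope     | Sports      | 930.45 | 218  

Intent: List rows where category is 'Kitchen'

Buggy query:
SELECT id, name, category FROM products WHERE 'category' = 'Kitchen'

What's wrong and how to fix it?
Bug: Single quotes denote string literals in SQL; the column name is being compared as a constant string

Fix: Reference the column as category without single quotes

Corrected query:
SELECT id, name, category FROM products WHERE category = 'Kitchen'

Result:
id | name    | category
---+---------+---------
4  | Pan     | Kitchen 
5  | Blender | Kitchen 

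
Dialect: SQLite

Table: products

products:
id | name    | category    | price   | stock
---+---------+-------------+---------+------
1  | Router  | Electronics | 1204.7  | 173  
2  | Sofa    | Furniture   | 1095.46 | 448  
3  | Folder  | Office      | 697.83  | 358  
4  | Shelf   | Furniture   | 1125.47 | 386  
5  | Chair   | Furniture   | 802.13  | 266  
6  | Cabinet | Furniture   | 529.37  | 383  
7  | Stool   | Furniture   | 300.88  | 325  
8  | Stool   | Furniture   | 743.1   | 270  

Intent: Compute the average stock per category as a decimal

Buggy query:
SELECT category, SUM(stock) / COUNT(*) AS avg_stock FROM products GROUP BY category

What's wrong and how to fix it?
Bug: SUM(stock) and COUNT(*) are both integers; the division truncates the fractional part

Fix: Multiply by 1.0 (or CAST to REAL) to force floating-point division

Corrected query:
SELECT category, SUM(stock) * 1.0 / COUNT(*) AS avg_stock FROM products GROUP BY category

Result:
category    | avg_stock 
------------+-----------
Electronics | 173       
Furniture   | 346.333333
Office      | 358       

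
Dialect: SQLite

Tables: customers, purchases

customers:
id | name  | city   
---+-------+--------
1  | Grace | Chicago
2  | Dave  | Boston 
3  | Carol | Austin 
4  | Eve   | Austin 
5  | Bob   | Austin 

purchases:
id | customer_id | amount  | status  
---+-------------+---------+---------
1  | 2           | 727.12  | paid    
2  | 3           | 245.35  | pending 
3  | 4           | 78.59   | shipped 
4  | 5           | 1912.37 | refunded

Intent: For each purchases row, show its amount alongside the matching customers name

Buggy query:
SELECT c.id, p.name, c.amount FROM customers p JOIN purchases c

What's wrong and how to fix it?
Bug: JOIN with no ON clause produces a cartesian product; every purchases row pairs with every customers row

Fix: Specify the join condition linking the foreign key to the parent id

Corrected query:
SELECT c.id, p.name, c.amount FROM customers p JOIN purchases c ON c.customer_id = p.id

Result:
id | name  | amount 
---+-------+--------
1  | Dave  | 727.12 
2  | Carol | 245.35 
3  | Eve   | 78.59  
4  | Bob   | 1912.37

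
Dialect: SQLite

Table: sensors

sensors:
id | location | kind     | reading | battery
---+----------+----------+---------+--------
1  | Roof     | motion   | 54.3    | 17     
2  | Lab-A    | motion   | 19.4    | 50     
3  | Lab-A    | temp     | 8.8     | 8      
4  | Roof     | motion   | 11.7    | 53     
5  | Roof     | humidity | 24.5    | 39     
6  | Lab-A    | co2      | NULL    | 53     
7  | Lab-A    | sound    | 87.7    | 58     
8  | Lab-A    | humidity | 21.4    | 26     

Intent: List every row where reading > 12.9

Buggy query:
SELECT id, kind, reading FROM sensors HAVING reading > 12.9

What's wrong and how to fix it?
Bug: HAVING filters the output of aggregation, but this query has no GROUP BY and no aggregate functions, so SQLite rejects it (HAVING clause on a non-aggregate query); the condition here is per row

Fix: Replace HAVING with WHERE since the condition applies to individual rows

Corrected query:
SELECT id, kind, reading FROM sensors WHERE reading > 12.9

Result:
id | kind     | reading
---+----------+--------
1  | motion   | 54.3   
2  | motion   | 19.4   
5  | humidity | 24.5   
7  | sound    | 87.7   
8  | humidity | 21.4   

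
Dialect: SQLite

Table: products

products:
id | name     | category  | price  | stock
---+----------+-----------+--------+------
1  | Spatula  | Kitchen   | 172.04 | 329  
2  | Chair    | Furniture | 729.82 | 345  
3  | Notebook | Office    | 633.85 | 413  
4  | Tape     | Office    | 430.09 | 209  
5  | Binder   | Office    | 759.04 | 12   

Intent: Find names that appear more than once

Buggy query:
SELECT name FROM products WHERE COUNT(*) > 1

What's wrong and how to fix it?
Bug: WHERE can't reference COUNT(*); aggregates are computed after WHERE

Fix: Group first, then use HAVING for the count condition

Corrected query:
SELECT name FROM products GROUP BY name HAVING COUNT(*) > 1

Result:
(no rows)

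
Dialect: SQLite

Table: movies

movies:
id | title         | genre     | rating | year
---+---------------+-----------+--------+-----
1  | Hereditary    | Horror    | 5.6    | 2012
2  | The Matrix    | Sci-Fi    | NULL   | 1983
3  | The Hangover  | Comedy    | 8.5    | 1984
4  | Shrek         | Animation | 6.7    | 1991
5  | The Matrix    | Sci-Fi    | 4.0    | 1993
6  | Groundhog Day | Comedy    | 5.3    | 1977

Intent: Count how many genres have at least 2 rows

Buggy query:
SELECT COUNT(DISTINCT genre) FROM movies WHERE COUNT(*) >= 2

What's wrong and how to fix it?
Bug: WHERE filters individual rows, not groups, so a group-level COUNT is invalid there

Fix: Use a subquery that GROUPs and filters with HAVING, then count its rows

Corrected query:
SELECT COUNT(*) FROM (SELECT genre FROM movies GROUP BY genre HAVING COUNT(*) >= 2)

Result:
COUNT(*)
--------
2       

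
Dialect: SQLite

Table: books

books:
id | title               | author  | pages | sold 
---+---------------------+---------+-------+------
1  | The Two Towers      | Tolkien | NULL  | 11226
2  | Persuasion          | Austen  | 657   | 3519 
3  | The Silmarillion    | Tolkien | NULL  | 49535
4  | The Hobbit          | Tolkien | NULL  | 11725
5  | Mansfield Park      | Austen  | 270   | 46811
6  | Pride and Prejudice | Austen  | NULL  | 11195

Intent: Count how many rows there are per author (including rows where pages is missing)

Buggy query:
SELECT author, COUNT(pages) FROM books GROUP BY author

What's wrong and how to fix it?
Bug: COUNT(pages) skips NULLs, so groups with missing pages are undercounted

Fix: Replace COUNT(pages) with COUNT(*)

Corrected query:
SELECT author, COUNT(*) FROM books GROUP BY author

Result:
author  | COUNT(*)
--------+---------
Austen  | 3       
Tolkien | 3       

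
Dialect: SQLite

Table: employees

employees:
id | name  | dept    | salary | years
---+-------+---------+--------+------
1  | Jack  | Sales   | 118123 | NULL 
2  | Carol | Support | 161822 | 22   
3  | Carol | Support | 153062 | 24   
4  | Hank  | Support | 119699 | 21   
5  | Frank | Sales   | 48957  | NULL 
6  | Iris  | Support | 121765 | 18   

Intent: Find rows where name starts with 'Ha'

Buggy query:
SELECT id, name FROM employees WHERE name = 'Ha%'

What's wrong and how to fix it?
Bug: '=' compares the literal string including the % character; pattern matching needs LIKE

Fix: Use LIKE for wildcard pattern matching

Corrected query:
SELECT id, name FROM employees WHERE name LIKE 'Ha%'

Result:
id | name
---+-----
4  | Hank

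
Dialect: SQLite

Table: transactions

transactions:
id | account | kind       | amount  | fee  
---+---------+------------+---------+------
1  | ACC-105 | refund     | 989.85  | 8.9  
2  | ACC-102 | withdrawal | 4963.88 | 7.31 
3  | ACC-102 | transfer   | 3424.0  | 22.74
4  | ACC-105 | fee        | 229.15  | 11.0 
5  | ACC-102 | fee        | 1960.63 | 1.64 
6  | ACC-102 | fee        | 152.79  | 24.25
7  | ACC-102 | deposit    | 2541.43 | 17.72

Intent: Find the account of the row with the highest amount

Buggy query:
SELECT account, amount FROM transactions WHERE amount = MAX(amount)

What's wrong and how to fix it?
Bug: MAX(amount) is an aggregate and cannot be used directly in WHERE

Fix: Wrap MAX in a scalar subquery so WHERE compares against a single value

Corrected query:
SELECT account, amount FROM transactions WHERE amount = (SELECT MAX(amount) FROM transactions)

Result:
account | amount 
--------+--------
ACC-102 | 4963.88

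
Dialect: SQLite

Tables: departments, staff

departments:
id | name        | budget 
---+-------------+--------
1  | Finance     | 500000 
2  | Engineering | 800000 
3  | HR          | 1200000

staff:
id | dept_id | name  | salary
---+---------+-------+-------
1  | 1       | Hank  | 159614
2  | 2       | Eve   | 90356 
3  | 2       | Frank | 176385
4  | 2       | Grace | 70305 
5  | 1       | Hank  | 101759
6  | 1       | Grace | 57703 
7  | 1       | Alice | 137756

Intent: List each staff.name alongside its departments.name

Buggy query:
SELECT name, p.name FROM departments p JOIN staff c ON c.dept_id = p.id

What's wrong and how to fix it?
Bug: 'name' exists in both joined tables, so the database can't tell which one is meant

Fix: Prefix ambiguous columns with the table alias

Corrected query:
SELECT c.name, p.name FROM departments p JOIN staff c ON c.dept_id = p.id

Result:
name  | name       
------+------------
Hank  | Finance    
Eve   | Engineering
Frank | Engineering
Grace | Engineering
Hank  | Finance    
Grace | Finance    
Alice | Finance    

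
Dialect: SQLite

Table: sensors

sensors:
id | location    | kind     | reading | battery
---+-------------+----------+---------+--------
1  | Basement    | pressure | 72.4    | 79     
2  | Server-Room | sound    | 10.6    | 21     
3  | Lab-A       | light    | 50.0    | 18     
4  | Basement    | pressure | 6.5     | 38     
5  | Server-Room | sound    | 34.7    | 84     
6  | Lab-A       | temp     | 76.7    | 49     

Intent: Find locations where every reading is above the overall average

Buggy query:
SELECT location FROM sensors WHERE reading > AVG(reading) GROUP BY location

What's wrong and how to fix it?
Bug: WHERE evaluates per row before aggregation, so AVG() is unavailable

Fix: Use a subquery for AVG and a HAVING MIN(...) filter so the condition holds for every row in the group

Corrected query:
SELECT location FROM sensors GROUP BY location HAVING MIN(reading) > (SELECT AVG(reading) FROM sensors)

Result:
location
--------
Lab-A   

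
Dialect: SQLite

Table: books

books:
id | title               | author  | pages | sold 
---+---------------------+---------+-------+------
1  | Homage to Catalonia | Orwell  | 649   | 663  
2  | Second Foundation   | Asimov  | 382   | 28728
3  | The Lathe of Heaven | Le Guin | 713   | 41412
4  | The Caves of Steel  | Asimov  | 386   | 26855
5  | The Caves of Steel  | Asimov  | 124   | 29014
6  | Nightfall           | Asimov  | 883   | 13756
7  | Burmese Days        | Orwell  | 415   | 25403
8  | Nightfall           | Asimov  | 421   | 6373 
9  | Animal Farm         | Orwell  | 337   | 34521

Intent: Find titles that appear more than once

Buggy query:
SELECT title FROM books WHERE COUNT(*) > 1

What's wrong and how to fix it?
Bug: COUNT(*) is an aggregate and cannot be used in WHERE

Fix: GROUP BY title, then filter groups with HAVING COUNT(*) > 1

Corrected query:
SELECT title FROM books GROUP BY title HAVING COUNT(*) > 1

Result:
title             
------------------
Nightfall         
The Caves of Steel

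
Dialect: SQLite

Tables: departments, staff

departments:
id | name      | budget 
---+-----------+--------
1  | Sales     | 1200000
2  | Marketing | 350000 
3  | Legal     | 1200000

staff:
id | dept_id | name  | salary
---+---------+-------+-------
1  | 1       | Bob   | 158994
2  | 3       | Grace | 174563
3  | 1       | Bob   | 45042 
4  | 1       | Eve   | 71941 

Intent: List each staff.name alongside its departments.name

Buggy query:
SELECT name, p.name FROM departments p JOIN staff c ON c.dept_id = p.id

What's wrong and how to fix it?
Bug: Both tables have a 'name' column; the unqualified reference is ambiguous

Fix: Prefix ambiguous columns with the table alias

Corrected query:
SELECT c.name, p.name FROM departments p JOIN staff c ON c.dept_id = p.id

Result:
name  | name 
------+------
Bob   | Sales
Grace | Legal
Bob   | Sales
Eve   | Sales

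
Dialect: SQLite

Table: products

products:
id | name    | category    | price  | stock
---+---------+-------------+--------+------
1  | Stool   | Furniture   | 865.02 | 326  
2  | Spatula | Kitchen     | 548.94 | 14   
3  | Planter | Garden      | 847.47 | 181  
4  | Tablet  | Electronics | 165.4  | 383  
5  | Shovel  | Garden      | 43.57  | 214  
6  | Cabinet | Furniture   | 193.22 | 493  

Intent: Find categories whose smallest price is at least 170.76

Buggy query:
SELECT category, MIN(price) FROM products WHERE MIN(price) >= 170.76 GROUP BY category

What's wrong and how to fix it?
Bug: MIN() in WHERE is a misuse of aggregate

Fix: Use HAVING for the per-group MIN condition

Corrected query:
SELECT category, MIN(price) FROM products GROUP BY category HAVING MIN(price) >= 170.76

Result:
category  | MIN(price)
----------+-----------
Furniture | 193.22    
Kitchen   | 548.94    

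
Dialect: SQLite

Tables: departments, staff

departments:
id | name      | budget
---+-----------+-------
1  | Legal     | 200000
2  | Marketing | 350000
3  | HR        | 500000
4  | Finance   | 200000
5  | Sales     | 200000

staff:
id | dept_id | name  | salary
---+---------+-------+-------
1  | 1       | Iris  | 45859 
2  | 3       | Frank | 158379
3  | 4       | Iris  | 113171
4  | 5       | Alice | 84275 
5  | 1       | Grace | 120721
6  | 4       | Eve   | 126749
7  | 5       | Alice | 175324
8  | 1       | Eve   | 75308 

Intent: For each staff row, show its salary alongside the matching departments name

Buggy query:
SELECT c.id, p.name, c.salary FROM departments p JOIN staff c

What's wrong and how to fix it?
Bug: JOIN with no ON clause produces a cartesian product; every staff row pairs with every departments row

Fix: Specify the join condition linking the foreign key to the parent id

Corrected query:
SELECT c.id, p.name, c.salary FROM departments p JOIN staff c ON c.dept_id = p.id

Result:
id | name    | salary
---+---------+-------
1  | Legal   | 45859 
2  | HR      | 158379
3  | Finance | 113171
4  | Sales   | 84275 
5  | Legal   | 120721
6  | Finance | 126749
7  | Sales   | 175324
8  | Legal   | 75308 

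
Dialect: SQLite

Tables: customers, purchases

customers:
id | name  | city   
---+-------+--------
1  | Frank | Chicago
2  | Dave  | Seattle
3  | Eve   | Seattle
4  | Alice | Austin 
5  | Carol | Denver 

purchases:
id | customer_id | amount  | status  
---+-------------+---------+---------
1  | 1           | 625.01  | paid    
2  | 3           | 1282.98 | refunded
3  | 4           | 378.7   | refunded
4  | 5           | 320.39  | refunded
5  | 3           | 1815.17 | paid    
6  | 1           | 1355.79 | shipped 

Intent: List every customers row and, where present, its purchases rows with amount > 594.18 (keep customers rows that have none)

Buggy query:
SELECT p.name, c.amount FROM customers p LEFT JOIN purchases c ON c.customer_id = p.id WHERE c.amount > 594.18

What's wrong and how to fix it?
Bug: Filtering c.amount in WHERE discards the NULL rows produced by LEFT JOIN, turning it into an inner join

Fix: Put 'c.amount > 594.18' in the JOIN's ON clause instead of WHERE

Corrected query:
SELECT p.name, c.amount FROM customers p LEFT JOIN purchases c ON c.customer_id = p.id AND c.amount > 594.18

Result:
name  | amount 
------+--------
Frank | 625.01 
Frank | 1355.79
Dave  | NULL   
Eve   | 1282.98
Eve   | 1815.17
Alice | NULL   
Carol | NULL   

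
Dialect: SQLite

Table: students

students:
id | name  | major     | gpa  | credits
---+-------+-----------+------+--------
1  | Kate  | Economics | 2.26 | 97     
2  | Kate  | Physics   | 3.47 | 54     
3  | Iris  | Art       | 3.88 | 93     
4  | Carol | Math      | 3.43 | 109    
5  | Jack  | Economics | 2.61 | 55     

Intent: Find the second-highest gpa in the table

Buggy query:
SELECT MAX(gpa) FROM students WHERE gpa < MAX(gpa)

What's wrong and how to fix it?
Bug: MAX(gpa) on the right of the comparison is an aggregate-in-WHERE error

Fix: Compute the overall MAX in a subquery, then take MAX of rows below it

Corrected query:
SELECT MAX(gpa) FROM students WHERE gpa < (SELECT MAX(gpa) FROM students)

Result:
MAX(gpa)
--------
3.47    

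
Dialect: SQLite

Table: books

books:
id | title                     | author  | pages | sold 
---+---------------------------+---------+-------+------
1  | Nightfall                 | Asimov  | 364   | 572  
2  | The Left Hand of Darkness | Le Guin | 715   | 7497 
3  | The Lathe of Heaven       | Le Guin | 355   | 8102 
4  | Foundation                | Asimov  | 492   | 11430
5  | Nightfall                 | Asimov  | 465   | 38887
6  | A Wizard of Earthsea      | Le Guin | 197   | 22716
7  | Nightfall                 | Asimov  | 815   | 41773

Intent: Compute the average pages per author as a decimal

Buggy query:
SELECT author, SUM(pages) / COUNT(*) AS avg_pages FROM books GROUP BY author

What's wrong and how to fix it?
Bug: Both operands are integers, so '/' performs integer division and truncates

Fix: Multiply by 1.0 (or CAST to REAL) to force floating-point division

Corrected query:
SELECT author, SUM(pages) * 1.0 / COUNT(*) AS avg_pages FROM books GROUP BY author

Result:
author  | avg_pages 
--------+-----------
Asimov  | 534       
Le Guin | 422.333333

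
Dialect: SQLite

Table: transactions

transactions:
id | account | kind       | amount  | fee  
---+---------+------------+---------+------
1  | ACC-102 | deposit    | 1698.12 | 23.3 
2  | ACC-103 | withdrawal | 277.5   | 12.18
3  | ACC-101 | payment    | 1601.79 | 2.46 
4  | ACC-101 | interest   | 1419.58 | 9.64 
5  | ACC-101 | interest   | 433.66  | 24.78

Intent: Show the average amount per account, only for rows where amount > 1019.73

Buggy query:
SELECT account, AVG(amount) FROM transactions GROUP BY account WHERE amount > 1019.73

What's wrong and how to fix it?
Bug: Row-level WHERE must come before GROUP BY in the clause order

Fix: Move the WHERE clause before GROUP BY

Corrected query:
SELECT account, AVG(amount) FROM transactions WHERE amount > 1019.73 GROUP BY account

Result:
account | AVG(amount)
--------+------------
ACC-101 | 1510.685   
ACC-102 | 1698.12    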